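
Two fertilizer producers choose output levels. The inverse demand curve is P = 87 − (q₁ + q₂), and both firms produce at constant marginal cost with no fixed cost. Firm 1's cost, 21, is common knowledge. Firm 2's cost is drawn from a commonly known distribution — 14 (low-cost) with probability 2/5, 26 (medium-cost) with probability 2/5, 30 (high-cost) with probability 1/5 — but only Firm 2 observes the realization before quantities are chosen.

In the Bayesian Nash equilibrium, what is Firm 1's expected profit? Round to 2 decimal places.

498.78

Firm 2 with cost c maximizes (87 − (q₁+q₂) − c)·q₂, giving q₂(c) = (87 − c − q₁)/2.
E[c₂] = 2/5·14 + 2/5·26 + 1/5·30 = 22
Firm 1's FOC against E[q₂] yields q₁ = (87 − 2·21 + E[c₂])/3 = (87 − 42 + 22)/3 = 22.3333.
E[P] = 87 − (q₁ + E[q₂]) = 43.3333; Firm 1's expected profit = (E[P] − 21)·q₁ = (43.3333 − 21)·22.3333 = 498.778.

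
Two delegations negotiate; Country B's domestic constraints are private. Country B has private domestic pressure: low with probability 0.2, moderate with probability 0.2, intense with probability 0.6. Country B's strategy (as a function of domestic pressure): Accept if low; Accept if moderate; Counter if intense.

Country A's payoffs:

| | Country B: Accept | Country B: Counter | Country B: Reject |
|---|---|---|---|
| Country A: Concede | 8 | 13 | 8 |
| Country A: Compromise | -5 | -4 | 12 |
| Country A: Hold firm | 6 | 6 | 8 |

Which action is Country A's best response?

Compute Country A's expected payoff for each action, taking the expectation over Country B's type.
E[Concede] = 0.2·(8) + 0.2·(8) + 0.6·(13) = 11
E[Compromise] = 0.2·(-5) + 0.2·(-5) + 0.6·(-4) = -4.4
E[Hold firm] = 0.2·(6) + 0.2·(6) + 0.6·(6) = 6
Best response: Concede (11 is the largest).

Concede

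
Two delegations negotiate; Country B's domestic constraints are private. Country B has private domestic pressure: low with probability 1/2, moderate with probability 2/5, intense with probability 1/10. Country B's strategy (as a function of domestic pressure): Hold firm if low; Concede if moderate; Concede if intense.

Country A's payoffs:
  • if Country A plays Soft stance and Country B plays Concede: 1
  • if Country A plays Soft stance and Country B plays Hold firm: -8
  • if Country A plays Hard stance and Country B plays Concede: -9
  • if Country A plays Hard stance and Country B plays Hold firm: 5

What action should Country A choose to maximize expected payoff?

Hard stance

Compute Country A's expected payoff for each action, taking the expectation over Country B's type.
E[Soft stance] = 1/2·(-8) + 2/5·(1) + 1/10·(1) = -7/2
E[Hard stance] = 1/2·(5) + 2/5·(-9) + 1/10·(-9) = -2
Best response: Hard stance (-2 is the largest).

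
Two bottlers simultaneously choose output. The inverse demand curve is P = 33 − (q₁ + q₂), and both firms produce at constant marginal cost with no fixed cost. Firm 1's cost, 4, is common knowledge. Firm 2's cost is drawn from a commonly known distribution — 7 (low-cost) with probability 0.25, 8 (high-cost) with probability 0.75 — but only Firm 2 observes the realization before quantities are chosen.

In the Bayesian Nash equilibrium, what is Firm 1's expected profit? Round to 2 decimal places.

Each type of Firm 2 best-responds to q₁; Firm 1 best-responds to the expected q₂ over Firm 2's types.
Firm 2 with cost c maximizes (33 − (q₁+q₂) − c)·q₂, giving q₂(c) = (33 − c − q₁)/2.
E[c₂] = 0.25·7 + 0.75·8 = 7.75
Firm 1's FOC against E[q₂] yields q₁ = (33 − 2·4 + E[c₂])/3 = (33 − 8 + 7.75)/3 = 10.9167.
E[P] = 33 − (q₁ + E[q₂]) = 14.9167; Firm 1's expected profit = (E[P] − 4)·q₁ = (14.9167 − 4)·10.9167 = 119.174.

119.17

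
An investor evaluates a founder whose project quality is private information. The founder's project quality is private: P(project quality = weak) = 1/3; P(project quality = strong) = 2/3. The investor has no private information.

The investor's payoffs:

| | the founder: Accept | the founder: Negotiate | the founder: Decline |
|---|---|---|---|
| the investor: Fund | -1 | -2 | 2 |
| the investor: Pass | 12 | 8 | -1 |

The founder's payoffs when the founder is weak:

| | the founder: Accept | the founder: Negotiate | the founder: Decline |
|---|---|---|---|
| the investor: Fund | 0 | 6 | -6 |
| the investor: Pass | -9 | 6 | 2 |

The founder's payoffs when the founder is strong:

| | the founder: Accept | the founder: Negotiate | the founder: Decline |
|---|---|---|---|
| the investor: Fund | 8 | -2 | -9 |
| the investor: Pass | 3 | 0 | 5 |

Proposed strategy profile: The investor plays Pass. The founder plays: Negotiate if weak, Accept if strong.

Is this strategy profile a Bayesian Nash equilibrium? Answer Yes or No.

No

The investor plays Pass: E[Pass] = 1/3·(8) + 2/3·(12) = 32/3; E[Fund] = -4/3. Best-responding. ✓
The founder (project quality weak), facing Pass: Accept gives -9, Negotiate gives 6, Decline gives 2. Proposed Negotiate is best. ✓
The founder (project quality strong), facing Pass: Accept gives 3, Negotiate gives 0, Decline gives 5. Proposed Accept is not best — profitable deviation exists. ✗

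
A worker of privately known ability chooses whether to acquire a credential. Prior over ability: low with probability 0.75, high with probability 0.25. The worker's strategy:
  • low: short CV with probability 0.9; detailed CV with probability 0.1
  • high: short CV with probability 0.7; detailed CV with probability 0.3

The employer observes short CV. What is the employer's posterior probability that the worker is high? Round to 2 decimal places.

0.21

Apply Bayes' rule using the sender's strategy as the likelihood.
P(short CV) = 0.75·0.9 + 0.25·0.7 = 0.85
P(high | short CV) = (0.25·0.7) / 0.85 = 0.175 / 0.85 = 0.205882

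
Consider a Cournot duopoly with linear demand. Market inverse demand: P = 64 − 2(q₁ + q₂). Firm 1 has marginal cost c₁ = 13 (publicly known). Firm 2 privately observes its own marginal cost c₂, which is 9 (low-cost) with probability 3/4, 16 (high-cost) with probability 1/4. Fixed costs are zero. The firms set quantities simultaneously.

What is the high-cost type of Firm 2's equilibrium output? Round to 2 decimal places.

Firm 2 with cost c maximizes (64 − 2(q₁+q₂) − c)·q₂, giving q₂(c) = (64 − c − 2q₁)/4.
E[c₂] = 3/4·9 + 1/4·16 = 10.75
Firm 1's FOC against E[q₂] yields q₁ = (64 − 2·13 + E[c₂])/6 = (64 − 26 + 10.75)/6 = 8.125.
q₂(high-cost) = (64 − 16 − 2·8.125)/4 = 7.9375.

7.94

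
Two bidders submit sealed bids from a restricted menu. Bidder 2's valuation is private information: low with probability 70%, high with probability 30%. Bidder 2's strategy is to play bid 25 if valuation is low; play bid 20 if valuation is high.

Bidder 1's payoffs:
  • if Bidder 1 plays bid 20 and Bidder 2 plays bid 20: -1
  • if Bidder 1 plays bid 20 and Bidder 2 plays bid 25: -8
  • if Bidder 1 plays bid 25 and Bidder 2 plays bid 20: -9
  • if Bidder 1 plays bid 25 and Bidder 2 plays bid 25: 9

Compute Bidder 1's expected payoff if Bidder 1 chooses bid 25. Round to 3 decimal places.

3.600

E[bid 25] = 0.7·9 + 0.3·(-9) = 6.3 + (-2.7) = 3.6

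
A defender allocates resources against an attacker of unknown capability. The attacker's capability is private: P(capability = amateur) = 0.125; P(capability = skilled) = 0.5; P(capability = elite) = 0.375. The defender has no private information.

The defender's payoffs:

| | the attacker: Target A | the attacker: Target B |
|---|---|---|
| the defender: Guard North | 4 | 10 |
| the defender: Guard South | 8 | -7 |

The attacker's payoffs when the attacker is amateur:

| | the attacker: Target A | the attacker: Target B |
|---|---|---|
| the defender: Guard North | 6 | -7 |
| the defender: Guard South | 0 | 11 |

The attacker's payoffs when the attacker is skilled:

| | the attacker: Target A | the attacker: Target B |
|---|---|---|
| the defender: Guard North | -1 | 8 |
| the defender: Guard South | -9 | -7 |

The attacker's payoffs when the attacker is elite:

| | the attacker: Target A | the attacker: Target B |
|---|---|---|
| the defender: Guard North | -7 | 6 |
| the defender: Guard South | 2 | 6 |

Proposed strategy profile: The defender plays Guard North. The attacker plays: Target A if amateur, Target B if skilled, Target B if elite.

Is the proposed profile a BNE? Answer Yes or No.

Yes

A profile is a BNE iff every type of every player is best-responding given beliefs about the other side.
The defender plays Guard North: E[Guard North] = 0.125·(4) + 0.5·(10) + 0.375·(10) = 9.25; E[Guard South] = -5.125. Best-responding. ✓
The attacker (capability amateur), facing Guard North: Target A gives 6, Target B gives -7. Proposed Target A is best. ✓
The attacker (capability skilled), facing Guard North: Target A gives -1, Target B gives 8. Proposed Target B is best. ✓
The attacker (capability elite), facing Guard North: Target A gives -7, Target B gives 6. Proposed Target B is best. ✓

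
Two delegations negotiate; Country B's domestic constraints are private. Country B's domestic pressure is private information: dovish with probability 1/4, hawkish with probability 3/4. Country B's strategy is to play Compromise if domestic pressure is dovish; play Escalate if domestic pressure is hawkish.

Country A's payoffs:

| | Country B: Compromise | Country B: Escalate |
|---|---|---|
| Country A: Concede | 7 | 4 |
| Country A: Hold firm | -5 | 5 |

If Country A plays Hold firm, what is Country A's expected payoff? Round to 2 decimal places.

2.50

E[Hold firm] = 1/4·(-5) + 3/4·5 = (-5/4) + 15/4 = 5/2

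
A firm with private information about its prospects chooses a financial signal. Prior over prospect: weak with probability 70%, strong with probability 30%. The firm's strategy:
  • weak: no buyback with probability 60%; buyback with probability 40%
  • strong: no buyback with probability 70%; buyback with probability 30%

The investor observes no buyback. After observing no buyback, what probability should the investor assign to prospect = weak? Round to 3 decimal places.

0.667

Apply Bayes' rule using the sender's strategy as the likelihood.
P(no buyback) = 0.7·0.6 + 0.3·0.7 = 0.63
P(weak | no buyback) = (0.7·0.6) / 0.63 = 0.42 / 0.63 = 0.666667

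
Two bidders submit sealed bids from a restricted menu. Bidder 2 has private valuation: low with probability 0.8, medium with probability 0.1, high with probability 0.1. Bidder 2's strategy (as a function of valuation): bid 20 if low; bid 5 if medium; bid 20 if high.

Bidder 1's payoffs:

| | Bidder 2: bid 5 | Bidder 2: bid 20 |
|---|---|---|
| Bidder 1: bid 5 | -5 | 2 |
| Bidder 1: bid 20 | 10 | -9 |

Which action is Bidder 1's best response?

Compute Bidder 1's expected payoff for each action, taking the expectation over Bidder 2's type.
E[bid 5] = 0.8·(2) + 0.1·(-5) + 0.1·(2) = 1.3
E[bid 20] = 0.8·(-9) + 0.1·(10) + 0.1·(-9) = -7.1
Best response: bid 5 (1.3 is the largest).

bid 5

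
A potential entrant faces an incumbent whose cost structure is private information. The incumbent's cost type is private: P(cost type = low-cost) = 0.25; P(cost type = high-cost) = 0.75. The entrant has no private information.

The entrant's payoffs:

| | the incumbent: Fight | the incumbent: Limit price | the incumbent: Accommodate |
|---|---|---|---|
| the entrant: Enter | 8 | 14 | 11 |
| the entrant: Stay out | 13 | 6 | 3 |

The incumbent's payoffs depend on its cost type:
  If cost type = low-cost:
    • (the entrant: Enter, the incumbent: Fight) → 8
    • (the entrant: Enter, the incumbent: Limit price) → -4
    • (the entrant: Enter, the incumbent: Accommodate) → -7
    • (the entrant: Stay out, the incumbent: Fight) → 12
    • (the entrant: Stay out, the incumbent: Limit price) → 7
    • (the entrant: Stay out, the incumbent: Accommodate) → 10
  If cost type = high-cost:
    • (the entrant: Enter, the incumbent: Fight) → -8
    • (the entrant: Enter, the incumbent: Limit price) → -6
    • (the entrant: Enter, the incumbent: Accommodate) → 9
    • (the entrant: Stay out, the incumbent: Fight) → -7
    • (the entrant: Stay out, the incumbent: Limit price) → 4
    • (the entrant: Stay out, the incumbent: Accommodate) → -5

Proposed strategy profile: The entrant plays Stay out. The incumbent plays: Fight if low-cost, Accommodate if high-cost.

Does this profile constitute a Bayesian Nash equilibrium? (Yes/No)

The entrant plays Stay out: E[Stay out] = 0.25·(13) + 0.75·(3) = 5.5; E[Enter] = 10.25. Not best-responding. ✗
The incumbent (cost type low-cost), facing Stay out: Fight gives 12, Limit price gives 7, Accommodate gives 10. Proposed Fight is best. ✓
The incumbent (cost type high-cost), facing Stay out: Fight gives -7, Limit price gives 4, Accommodate gives -5. Proposed Accommodate is not best — profitable deviation exists. ✗

No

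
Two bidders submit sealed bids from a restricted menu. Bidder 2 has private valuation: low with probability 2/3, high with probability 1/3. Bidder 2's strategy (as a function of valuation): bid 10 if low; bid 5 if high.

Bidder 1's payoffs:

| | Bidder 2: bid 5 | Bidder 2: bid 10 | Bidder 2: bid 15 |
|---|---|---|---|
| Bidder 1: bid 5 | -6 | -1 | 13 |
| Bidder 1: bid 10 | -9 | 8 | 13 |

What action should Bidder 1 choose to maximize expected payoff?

bid 10

Compute Bidder 1's expected payoff for each action, taking the expectation over Bidder 2's type.
E[bid 5] = 2/3·(-1) + 1/3·(-6) = -8/3
E[bid 10] = 2/3·(8) + 1/3·(-9) = 7/3
Best response: bid 10 (7/3 is the largest).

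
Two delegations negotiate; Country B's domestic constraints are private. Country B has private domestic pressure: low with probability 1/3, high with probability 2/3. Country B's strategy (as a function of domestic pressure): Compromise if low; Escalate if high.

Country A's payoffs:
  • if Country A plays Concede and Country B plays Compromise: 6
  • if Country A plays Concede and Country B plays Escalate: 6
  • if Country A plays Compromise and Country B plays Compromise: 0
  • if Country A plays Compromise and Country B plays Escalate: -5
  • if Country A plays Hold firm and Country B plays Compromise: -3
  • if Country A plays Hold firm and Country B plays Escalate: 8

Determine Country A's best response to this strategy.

E[Concede] = 1/3·(6) + 2/3·(6) = 6
E[Compromise] = 1/3·(0) + 2/3·(-5) = -10/3
E[Hold firm] = 1/3·(-3) + 2/3·(8) = 13/3
Best response: Concede (6 is the largest).

Concede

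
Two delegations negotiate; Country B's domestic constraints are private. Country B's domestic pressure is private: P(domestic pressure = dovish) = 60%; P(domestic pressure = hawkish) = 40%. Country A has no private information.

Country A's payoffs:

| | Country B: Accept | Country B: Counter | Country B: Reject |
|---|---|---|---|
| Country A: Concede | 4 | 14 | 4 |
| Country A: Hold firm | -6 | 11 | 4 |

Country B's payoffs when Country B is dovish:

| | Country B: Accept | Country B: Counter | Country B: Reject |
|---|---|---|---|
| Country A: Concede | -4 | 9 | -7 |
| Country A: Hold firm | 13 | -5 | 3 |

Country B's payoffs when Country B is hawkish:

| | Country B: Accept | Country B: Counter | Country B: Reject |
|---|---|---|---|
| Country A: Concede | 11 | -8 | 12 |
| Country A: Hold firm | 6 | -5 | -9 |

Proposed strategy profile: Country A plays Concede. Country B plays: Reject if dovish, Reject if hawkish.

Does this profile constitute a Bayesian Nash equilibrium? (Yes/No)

No

Country A plays Concede: E[Concede] = 0.6·(4) + 0.4·(4) = 4; E[Hold firm] = 4. Best-responding. ✓
Country B (domestic pressure dovish), facing Concede: Accept gives -4, Counter gives 9, Reject gives -7. Proposed Reject is not best — profitable deviation exists. ✗
Country B (domestic pressure hawkish), facing Concede: Accept gives 11, Counter gives -8, Reject gives 12. Proposed Reject is best. ✓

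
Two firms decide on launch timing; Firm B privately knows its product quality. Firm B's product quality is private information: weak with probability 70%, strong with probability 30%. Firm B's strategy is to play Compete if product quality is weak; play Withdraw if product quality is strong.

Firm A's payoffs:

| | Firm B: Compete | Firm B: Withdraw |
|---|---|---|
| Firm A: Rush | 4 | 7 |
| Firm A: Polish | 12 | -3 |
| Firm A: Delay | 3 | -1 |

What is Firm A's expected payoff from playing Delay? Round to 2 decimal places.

1.80

Take the expectation over Firm B's product quality, weighting each type's action by its prior probability.
E[Delay] = 0.7·3 + 0.3·(-1) = 2.1 + (-0.3) = 1.8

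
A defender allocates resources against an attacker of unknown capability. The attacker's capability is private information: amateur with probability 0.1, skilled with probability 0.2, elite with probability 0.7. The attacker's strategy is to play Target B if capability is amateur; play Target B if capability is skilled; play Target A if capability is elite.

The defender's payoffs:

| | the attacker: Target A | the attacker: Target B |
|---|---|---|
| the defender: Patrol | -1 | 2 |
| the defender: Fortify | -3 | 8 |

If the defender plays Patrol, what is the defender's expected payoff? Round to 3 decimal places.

E[Patrol] = 0.1·2 + 0.2·2 + 0.7·(-1) = 0.2 + 0.4 + (-0.7) = -0.1

-0.100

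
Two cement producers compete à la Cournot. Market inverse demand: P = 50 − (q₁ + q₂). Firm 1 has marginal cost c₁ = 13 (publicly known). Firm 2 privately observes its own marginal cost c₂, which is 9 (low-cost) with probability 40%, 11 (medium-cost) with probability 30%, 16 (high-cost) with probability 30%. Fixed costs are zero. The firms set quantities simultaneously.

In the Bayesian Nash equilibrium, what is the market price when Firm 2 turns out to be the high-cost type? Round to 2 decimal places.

27.05

Type-c best response for Firm 2: q₂(c) = (50 − c)/2 − q₁/2.
Firm 1 maximizes expected profit; its first-order condition is 50 − 2q₁ − E[q₂] − 13 = 0.
Substituting E[q₂] and solving: E[c₂] = 11.7, so q₁ = (50 − 2·13 + 11.7)/3 = 11.9.
q₂(high-cost) = 11.05, so P = 50 − (11.9 + 11.05) = 27.05.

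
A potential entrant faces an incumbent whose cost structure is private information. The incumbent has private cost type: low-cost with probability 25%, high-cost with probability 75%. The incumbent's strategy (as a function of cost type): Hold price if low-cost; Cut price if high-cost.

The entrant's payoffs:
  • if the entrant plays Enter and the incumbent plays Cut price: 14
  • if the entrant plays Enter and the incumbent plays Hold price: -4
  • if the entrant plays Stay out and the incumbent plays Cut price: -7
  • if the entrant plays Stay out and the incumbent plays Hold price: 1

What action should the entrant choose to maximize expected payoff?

Enter

E[Enter] = 0.25·(-4) + 0.75·(14) = 9.5
E[Stay out] = 0.25·(1) + 0.75·(-7) = -5
Best response: Enter (9.5 is the largest).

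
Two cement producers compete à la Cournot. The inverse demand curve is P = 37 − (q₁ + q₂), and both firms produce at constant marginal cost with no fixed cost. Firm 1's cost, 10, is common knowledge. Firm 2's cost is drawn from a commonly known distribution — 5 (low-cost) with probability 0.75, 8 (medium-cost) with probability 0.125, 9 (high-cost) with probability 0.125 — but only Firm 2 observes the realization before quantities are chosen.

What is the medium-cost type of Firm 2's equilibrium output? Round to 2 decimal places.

10.69

Type-c best response for Firm 2: q₂(c) = (37 − c)/2 − q₁/2.
Firm 1 maximizes expected profit; its first-order condition is 37 − 2q₁ − E[q₂] − 10 = 0.
Substituting E[q₂] and solving: E[c₂] = 5.875, so q₁ = (37 − 2·10 + 5.875)/3 = 7.625.
q₂(medium-cost) = (37 − 8 − 7.625)/2 = 10.6875.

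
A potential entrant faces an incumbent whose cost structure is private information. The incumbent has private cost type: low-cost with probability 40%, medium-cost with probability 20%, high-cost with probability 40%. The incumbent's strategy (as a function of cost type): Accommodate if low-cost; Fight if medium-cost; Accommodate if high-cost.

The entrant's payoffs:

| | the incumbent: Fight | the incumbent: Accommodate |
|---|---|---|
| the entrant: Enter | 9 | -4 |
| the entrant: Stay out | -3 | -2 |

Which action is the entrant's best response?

Enter

E[Enter] = 0.4·(-4) + 0.2·(9) + 0.4·(-4) = -1.4
E[Stay out] = 0.4·(-2) + 0.2·(-3) + 0.4·(-2) = -2.2
Best response: Enter (-1.4 is the largest).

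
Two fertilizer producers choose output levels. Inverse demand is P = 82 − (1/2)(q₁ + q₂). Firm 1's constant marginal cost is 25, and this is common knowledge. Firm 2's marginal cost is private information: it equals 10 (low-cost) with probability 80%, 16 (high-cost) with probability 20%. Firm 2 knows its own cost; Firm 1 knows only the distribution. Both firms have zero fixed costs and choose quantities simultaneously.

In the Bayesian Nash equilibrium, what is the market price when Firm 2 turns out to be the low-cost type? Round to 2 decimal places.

38.80

Type-c best response for Firm 2: q₂(c) = (82 − c) − q₁/2.
Firm 1 maximizes expected profit; its first-order condition is 82 − q₁ − (1/2)E[q₂] − 25 = 0.
Substituting E[q₂] and solving: E[c₂] = 11.2, so q₁ = (82 − 2·25 + 11.2)/(3/2) = 28.8.
q₂(low-cost) = 57.6, so P = 82 − (1/2)·(28.8 + 57.6) = 38.8.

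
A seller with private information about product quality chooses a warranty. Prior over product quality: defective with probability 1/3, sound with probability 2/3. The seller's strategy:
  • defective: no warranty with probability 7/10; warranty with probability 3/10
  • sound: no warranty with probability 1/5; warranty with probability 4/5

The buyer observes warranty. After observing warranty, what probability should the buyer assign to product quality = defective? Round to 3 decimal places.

P(warranty) = (1/3)·(3/10) + (2/3)·(4/5) = 19/30
P(defective | warranty) = ((1/3)·(3/10)) / (19/30) = (1/10) / (19/30) = 3/19

0.158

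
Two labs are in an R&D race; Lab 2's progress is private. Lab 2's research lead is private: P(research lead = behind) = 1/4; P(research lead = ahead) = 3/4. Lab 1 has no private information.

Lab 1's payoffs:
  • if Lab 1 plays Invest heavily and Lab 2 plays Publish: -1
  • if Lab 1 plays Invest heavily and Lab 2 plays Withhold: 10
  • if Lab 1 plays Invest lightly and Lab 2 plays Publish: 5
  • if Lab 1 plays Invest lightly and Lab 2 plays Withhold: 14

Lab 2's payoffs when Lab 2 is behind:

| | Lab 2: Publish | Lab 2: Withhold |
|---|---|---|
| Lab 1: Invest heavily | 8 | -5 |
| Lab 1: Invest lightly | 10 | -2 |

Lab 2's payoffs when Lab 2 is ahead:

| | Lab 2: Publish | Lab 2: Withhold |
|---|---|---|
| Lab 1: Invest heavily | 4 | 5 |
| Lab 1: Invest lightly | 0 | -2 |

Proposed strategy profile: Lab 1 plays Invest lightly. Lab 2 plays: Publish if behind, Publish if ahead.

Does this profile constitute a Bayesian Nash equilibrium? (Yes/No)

Yes

Lab 1 plays Invest lightly: E[Invest lightly] = 1/4·(5) + 3/4·(5) = 5; E[Invest heavily] = -1. Best-responding. ✓
Lab 2 (research lead behind), facing Invest lightly: Publish gives 10, Withhold gives -2. Proposed Publish is best. ✓
Lab 2 (research lead ahead), facing Invest lightly: Publish gives 0, Withhold gives -2. Proposed Publish is best. ✓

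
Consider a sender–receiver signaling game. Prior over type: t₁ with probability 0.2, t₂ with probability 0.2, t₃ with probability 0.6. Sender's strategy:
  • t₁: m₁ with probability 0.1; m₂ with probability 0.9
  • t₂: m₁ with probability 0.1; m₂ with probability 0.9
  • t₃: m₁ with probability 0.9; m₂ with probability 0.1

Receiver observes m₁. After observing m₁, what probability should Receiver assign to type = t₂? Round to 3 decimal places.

P(m₁) = 0.2·0.1 + 0.2·0.1 + 0.6·0.9 = 0.58
P(t₂ | m₁) = (0.2·0.1) / 0.58 = 0.02 / 0.58 = 0.0344828

0.034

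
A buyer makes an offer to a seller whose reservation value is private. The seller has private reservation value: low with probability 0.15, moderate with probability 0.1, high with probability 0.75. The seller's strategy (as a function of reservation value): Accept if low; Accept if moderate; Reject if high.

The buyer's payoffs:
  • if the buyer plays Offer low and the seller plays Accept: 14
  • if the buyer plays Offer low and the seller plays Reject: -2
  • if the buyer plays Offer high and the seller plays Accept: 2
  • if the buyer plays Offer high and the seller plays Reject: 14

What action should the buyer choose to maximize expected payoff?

Offer high

Compute the buyer's expected payoff for each action, taking the expectation over the seller's type.
E[Offer low] = 0.15·(14) + 0.1·(14) + 0.75·(-2) = 2
E[Offer high] = 0.15·(2) + 0.1·(2) + 0.75·(14) = 11
Best response: Offer high (11 is the largest).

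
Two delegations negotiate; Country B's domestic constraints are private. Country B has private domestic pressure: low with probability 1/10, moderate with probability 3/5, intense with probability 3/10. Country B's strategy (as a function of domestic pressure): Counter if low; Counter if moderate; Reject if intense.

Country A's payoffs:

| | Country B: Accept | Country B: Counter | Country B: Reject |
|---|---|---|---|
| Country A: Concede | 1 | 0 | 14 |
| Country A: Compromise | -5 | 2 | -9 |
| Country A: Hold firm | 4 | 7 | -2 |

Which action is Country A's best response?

Hold firm

E[Concede] = 1/10·(0) + 3/5·(0) + 3/10·(14) = 21/5
E[Compromise] = 1/10·(2) + 3/5·(2) + 3/10·(-9) = -13/10
E[Hold firm] = 1/10·(7) + 3/5·(7) + 3/10·(-2) = 43/10
Best response: Hold firm (43/10 is the largest).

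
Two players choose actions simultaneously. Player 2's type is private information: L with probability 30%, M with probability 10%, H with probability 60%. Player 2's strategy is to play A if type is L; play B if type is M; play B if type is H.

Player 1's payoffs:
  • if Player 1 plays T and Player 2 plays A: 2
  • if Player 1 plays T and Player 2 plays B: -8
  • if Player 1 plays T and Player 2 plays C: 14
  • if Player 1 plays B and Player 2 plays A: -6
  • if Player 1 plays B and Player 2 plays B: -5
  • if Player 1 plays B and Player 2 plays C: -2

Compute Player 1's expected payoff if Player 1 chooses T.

E[T] = 0.3·2 + 0.1·(-8) + 0.6·(-8) = 0.6 + (-0.8) + (-4.8) = -5

-5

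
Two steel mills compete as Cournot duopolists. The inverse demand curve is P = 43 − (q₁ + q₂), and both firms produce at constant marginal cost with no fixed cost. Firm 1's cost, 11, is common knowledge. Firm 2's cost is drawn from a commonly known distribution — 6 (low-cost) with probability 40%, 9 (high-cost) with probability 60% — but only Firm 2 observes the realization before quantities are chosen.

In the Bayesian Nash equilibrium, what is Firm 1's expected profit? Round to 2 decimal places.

92.16

Type-c best response for Firm 2: q₂(c) = (43 − c)/2 − q₁/2.
Firm 1 maximizes expected profit; its first-order condition is 43 − 2q₁ − E[q₂] − 11 = 0.
Substituting E[q₂] and solving: E[c₂] = 7.8, so q₁ = (43 − 2·11 + 7.8)/3 = 9.6.
E[P] = 43 − (q₁ + E[q₂]) = 20.6; Firm 1's expected profit = (E[P] − 11)·q₁ = (20.6 − 11)·9.6 = 92.16.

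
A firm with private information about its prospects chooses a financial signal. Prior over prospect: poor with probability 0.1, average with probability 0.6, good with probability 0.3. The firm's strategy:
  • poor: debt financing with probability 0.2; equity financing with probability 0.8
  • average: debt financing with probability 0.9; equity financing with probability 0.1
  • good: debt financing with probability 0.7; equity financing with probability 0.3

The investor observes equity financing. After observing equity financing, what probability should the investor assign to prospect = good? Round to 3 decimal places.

Apply Bayes' rule using the sender's strategy as the likelihood.
P(equity financing) = 0.1·0.8 + 0.6·0.1 + 0.3·0.3 = 0.23
P(good | equity financing) = (0.3·0.3) / 0.23 = 0.09 / 0.23 = 0.391304

0.391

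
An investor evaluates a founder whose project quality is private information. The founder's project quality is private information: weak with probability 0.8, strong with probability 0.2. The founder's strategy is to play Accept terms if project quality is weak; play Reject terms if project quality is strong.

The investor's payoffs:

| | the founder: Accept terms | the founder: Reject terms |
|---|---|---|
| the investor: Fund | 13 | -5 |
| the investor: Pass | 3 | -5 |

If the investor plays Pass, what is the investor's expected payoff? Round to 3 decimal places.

1.400

Take the expectation over the founder's project quality, weighting each type's action by its prior probability.
E[Pass] = 0.8·3 + 0.2·(-5) = 2.4 + (-1) = 1.4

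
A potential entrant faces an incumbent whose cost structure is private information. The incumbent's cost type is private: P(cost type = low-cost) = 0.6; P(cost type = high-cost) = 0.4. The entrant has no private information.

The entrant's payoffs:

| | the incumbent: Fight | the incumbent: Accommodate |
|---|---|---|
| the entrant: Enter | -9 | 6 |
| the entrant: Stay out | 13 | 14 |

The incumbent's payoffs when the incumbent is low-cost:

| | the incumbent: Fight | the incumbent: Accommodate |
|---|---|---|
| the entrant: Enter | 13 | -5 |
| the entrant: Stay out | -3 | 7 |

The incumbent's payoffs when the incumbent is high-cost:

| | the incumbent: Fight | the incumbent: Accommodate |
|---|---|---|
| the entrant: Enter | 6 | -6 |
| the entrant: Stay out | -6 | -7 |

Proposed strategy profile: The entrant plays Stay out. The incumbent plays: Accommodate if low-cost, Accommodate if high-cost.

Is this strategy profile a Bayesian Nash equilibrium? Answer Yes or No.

The entrant plays Stay out: E[Stay out] = 0.6·(14) + 0.4·(14) = 14; E[Enter] = 6. Best-responding. ✓
The incumbent (cost type low-cost), facing Stay out: Fight gives -3, Accommodate gives 7. Proposed Accommodate is best. ✓
The incumbent (cost type high-cost), facing Stay out: Fight gives -6, Accommodate gives -7. Proposed Accommodate is not best — profitable deviation exists. ✗

No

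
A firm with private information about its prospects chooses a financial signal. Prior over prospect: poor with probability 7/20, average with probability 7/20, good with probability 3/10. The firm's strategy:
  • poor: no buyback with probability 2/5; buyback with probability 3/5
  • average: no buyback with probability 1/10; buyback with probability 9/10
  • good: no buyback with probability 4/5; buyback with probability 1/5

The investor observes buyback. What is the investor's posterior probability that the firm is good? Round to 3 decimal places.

0.103

P(buyback) = (7/20)·(3/5) + (7/20)·(9/10) + (3/10)·(1/5) = 117/200
P(good | buyback) = ((3/10)·(1/5)) / (117/200) = (3/50) / (117/200) = 4/39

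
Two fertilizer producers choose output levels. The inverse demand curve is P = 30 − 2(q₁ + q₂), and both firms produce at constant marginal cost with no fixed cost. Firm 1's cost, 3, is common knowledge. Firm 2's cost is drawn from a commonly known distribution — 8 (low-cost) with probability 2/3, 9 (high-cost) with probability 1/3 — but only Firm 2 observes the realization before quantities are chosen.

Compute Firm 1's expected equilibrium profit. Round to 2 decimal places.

Type-c best response for Firm 2: q₂(c) = (30 − c)/4 − q₁/2.
Firm 1 maximizes expected profit; its first-order condition is 30 − 4q₁ − 2E[q₂] − 3 = 0.
Substituting E[q₂] and solving: E[c₂] = 8.33333, so q₁ = (30 − 2·3 + 8.33333)/6 = 5.38889.
E[P] = 30 − 2·(q₁ + E[q₂]) = 13.7778; Firm 1's expected profit = (E[P] − 3)·q₁ = (13.7778 − 3)·5.38889 = 58.0802.

58.08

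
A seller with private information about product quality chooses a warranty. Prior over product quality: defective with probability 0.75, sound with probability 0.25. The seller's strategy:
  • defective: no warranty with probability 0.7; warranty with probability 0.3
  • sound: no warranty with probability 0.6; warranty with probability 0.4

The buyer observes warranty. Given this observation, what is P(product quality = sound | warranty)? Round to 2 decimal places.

0.31

P(warranty) = 0.75·0.3 + 0.25·0.4 = 0.325
P(sound | warranty) = (0.25·0.4) / 0.325 = 0.1 / 0.325 = 0.307692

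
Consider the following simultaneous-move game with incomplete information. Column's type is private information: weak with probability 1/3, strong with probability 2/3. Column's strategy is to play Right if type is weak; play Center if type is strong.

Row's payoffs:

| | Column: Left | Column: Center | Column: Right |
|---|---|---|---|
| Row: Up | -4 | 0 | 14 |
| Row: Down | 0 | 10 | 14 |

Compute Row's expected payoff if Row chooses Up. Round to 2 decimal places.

Take the expectation over Column's type, weighting each type's action by its prior probability.
E[Up] = 1/3·14 + 2/3·0 = 14/3 + 0 = 14/3

4.67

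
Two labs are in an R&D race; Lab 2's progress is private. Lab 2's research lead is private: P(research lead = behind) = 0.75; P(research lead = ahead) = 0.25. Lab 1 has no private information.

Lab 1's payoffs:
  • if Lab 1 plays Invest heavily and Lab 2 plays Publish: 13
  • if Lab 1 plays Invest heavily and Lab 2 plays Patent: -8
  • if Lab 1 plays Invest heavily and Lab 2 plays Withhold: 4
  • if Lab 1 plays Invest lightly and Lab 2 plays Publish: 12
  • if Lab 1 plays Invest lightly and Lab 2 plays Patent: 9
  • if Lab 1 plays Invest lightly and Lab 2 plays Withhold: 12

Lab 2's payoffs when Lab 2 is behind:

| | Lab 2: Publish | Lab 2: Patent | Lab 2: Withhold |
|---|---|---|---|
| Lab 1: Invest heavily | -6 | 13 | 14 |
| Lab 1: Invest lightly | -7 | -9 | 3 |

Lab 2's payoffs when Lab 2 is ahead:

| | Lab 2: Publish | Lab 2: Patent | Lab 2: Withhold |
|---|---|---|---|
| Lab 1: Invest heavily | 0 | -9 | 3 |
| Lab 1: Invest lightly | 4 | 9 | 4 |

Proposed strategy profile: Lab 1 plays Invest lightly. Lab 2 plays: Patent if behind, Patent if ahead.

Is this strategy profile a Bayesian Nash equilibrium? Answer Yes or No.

Lab 1 plays Invest lightly: E[Invest lightly] = 0.75·(9) + 0.25·(9) = 9; E[Invest heavily] = -8. Best-responding. ✓
Lab 2 (research lead behind), facing Invest lightly: Publish gives -7, Patent gives -9, Withhold gives 3. Proposed Patent is not best — profitable deviation exists. ✗
Lab 2 (research lead ahead), facing Invest lightly: Publish gives 4, Patent gives 9, Withhold gives 4. Proposed Patent is best. ✓

No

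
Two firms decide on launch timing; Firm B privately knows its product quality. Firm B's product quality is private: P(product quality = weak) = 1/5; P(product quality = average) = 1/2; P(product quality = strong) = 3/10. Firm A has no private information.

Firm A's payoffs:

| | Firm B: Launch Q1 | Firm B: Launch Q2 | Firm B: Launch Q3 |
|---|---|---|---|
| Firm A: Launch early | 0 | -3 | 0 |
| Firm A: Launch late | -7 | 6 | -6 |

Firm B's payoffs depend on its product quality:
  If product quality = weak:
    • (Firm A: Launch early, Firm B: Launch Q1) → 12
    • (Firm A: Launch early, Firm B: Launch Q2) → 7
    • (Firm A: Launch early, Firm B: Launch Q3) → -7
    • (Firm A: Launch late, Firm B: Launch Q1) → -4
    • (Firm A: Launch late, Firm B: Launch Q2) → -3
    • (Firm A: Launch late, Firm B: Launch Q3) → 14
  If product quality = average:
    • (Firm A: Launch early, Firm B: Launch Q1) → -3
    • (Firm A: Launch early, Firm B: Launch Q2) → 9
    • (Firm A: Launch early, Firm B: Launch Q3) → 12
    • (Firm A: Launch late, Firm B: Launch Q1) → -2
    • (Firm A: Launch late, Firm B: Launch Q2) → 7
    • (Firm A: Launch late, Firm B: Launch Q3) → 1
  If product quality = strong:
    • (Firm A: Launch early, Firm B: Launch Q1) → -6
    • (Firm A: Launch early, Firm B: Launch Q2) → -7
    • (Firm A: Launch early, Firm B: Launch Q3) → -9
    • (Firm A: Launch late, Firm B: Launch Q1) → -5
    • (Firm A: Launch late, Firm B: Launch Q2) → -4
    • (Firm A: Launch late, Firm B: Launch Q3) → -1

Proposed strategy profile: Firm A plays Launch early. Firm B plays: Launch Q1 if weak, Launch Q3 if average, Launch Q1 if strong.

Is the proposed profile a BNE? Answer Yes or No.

Yes

Firm A plays Launch early: E[Launch early] = 1/5·(0) + 1/2·(0) + 3/10·(0) = 0; E[Launch late] = -13/2. Best-responding. ✓
Firm B (product quality weak), facing Launch early: Launch Q1 gives 12, Launch Q2 gives 7, Launch Q3 gives -7. Proposed Launch Q1 is best. ✓
Firm B (product quality average), facing Launch early: Launch Q1 gives -3, Launch Q2 gives 9, Launch Q3 gives 12. Proposed Launch Q3 is best. ✓
Firm B (product quality strong), facing Launch early: Launch Q1 gives -6, Launch Q2 gives -7, Launch Q3 gives -9. Proposed Launch Q1 is best. ✓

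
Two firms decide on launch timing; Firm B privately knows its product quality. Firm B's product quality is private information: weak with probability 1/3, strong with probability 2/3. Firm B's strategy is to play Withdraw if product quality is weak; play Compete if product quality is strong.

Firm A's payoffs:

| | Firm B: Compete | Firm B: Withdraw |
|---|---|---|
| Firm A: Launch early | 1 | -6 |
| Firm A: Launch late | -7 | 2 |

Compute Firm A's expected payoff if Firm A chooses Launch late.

E[Launch late] = 1/3·2 + 2/3·(-7) = 2/3 + (-14/3) = -4

-4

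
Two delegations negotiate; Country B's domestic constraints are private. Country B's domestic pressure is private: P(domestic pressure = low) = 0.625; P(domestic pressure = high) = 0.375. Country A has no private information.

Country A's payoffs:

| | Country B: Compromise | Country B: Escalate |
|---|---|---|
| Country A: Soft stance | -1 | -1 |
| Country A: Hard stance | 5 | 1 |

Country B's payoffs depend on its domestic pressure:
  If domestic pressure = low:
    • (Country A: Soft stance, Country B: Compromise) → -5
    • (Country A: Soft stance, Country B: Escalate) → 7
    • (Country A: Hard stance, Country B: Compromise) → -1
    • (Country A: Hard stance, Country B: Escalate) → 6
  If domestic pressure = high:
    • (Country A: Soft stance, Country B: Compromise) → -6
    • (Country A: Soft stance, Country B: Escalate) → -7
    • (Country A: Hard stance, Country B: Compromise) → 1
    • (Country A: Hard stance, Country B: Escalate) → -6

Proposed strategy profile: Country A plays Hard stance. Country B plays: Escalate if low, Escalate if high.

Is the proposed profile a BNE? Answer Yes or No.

No

A profile is a BNE iff every type of every player is best-responding given beliefs about the other side.
Country A plays Hard stance: E[Hard stance] = 0.625·(1) + 0.375·(1) = 1; E[Soft stance] = -1. Best-responding. ✓
Country B (domestic pressure low), facing Hard stance: Compromise gives -1, Escalate gives 6. Proposed Escalate is best. ✓
Country B (domestic pressure high), facing Hard stance: Compromise gives 1, Escalate gives -6. Proposed Escalate is not best — profitable deviation exists. ✗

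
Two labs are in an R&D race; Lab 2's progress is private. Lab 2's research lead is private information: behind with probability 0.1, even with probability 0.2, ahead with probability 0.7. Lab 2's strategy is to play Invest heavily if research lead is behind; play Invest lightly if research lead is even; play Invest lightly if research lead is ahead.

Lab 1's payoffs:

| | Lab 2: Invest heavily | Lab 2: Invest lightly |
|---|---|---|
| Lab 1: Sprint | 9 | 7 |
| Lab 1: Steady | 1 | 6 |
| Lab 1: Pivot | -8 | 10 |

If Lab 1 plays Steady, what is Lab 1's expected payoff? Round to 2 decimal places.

Take the expectation over Lab 2's research lead, weighting each type's action by its prior probability.
E[Steady] = 0.1·1 + 0.2·6 + 0.7·6 = 0.1 + 1.2 + 4.2 = 5.5

5.50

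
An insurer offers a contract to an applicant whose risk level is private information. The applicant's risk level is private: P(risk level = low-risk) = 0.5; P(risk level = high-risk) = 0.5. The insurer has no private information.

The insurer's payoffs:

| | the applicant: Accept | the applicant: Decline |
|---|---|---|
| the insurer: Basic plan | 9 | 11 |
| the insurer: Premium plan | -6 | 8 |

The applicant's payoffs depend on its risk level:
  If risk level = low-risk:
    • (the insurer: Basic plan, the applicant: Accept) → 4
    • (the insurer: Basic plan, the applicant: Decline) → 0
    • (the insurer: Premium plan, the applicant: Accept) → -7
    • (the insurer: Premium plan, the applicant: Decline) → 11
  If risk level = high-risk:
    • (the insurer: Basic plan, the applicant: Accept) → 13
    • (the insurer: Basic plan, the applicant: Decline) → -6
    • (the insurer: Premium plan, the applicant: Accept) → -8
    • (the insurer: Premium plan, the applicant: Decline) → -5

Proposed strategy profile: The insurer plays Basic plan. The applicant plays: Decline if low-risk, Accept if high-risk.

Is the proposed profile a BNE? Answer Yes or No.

The insurer plays Basic plan: E[Basic plan] = 0.5·(11) + 0.5·(9) = 10; E[Premium plan] = 1. Best-responding. ✓
The applicant (risk level low-risk), facing Basic plan: Accept gives 4, Decline gives 0. Proposed Decline is not best — profitable deviation exists. ✗
The applicant (risk level high-risk), facing Basic plan: Accept gives 13, Decline gives -6. Proposed Accept is best. ✓

No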